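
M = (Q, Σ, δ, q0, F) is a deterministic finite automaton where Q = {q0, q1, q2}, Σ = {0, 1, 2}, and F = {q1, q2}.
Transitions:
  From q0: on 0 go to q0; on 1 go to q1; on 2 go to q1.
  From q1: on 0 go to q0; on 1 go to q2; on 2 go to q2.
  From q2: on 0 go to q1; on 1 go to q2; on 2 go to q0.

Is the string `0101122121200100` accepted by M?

rejected

q0 --0--> q0
q0 --1--> q1
q1 --0--> q0
q0 --1--> q1
q1 --1--> q2
q2 --2--> q0
q0 --2--> q1
q1 --1--> q2
q2 --2--> q0
q0 --1--> q1
q1 --2--> q2
q2 --0--> q1
q1 --0--> q0
q0 --1--> q1
q1 --0--> q0
q0 --0--> q0
End in state q0, which is not an accepting state.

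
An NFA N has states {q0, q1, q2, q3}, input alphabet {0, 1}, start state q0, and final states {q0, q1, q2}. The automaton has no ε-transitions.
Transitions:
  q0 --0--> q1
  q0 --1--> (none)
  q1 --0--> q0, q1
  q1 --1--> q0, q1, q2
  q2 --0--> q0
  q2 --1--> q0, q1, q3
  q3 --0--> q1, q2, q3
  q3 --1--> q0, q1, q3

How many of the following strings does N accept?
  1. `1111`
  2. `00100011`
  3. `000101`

2

`1111`: rejected
`00100011`: accepted
`000101`: accepted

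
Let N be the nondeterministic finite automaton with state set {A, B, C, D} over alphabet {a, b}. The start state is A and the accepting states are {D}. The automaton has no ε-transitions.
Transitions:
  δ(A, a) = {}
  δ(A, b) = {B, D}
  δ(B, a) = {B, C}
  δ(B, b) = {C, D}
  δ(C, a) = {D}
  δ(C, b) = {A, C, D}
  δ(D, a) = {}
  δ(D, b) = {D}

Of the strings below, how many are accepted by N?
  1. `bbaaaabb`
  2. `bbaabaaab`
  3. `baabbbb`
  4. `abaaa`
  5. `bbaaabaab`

`bbaaaabb`: rejected
`bbaabaaab`: rejected
`baabbbb`: accepted
`abaaa`: rejected
`bbaaabaab`: rejected

1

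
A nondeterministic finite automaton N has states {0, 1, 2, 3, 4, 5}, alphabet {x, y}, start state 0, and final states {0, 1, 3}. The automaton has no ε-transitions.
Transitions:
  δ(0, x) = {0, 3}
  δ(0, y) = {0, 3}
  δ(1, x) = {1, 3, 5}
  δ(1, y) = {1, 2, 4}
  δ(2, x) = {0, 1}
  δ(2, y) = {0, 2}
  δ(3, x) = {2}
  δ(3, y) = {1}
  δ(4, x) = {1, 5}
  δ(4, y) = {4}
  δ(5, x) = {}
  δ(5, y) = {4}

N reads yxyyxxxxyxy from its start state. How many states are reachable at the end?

Start: {0}
read y: {0, 3}
read x: {0, 2, 3}
read y: {0, 1, 2, 3}
read y: {0, 1, 2, 3, 4}
read x: {0, 1, 2, 3, 5}
read x: {0, 1, 2, 3, 5}
read x: {0, 1, 2, 3, 5}
read x: {0, 1, 2, 3, 5}
read y: {0, 1, 2, 3, 4}
read x: {0, 1, 2, 3, 5}
read y: {0, 1, 2, 3, 4}
Final reachable set {0, 1, 2, 3, 4} has 5 states.

5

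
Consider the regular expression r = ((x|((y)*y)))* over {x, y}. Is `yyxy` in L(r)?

yes

Split into 4 pieces y · y · x · y; each matches (x|((y)*y)).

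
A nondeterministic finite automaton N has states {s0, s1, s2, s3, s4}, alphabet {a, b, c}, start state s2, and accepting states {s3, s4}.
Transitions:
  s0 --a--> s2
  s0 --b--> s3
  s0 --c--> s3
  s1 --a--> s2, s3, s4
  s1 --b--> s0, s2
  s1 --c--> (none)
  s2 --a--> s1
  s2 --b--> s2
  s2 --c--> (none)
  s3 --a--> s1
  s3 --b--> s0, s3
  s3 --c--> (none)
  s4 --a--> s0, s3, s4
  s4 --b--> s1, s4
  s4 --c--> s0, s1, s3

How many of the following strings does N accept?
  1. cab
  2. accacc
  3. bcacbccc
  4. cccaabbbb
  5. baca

cab: rejected
accacc: rejected
bcacbccc: rejected
cccaabbbb: rejected
baca: rejected

0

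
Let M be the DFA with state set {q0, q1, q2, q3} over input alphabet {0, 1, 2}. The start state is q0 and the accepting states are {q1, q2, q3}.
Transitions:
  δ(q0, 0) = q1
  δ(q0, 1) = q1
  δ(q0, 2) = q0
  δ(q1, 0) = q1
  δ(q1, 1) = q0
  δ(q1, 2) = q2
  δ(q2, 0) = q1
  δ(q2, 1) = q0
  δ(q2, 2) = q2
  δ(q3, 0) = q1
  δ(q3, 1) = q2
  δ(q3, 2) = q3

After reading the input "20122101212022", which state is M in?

q0 --2--> q0
q0 --0--> q1
q1 --1--> q0
q0 --2--> q0
q0 --2--> q0
q0 --1--> q1
q1 --0--> q1
q1 --1--> q0
q0 --2--> q0
q0 --1--> q1
q1 --2--> q2
q2 --0--> q1
q1 --2--> q2
q2 --2--> q2

q2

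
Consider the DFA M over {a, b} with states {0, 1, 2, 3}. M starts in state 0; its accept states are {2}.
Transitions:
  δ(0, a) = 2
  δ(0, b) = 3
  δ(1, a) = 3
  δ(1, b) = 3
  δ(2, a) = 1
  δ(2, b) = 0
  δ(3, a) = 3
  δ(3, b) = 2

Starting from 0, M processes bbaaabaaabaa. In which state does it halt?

3

0 --b--> 3
3 --b--> 2
2 --a--> 1
1 --a--> 3
3 --a--> 3
3 --b--> 2
2 --a--> 1
1 --a--> 3
3 --a--> 3
3 --b--> 2
2 --a--> 1
1 --a--> 3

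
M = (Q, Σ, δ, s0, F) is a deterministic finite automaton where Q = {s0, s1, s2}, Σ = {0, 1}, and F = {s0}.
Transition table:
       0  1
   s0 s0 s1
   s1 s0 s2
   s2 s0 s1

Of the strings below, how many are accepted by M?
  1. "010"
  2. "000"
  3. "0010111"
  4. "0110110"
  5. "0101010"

"010": accepted
"000": accepted
"0010111": rejected
"0110110": accepted
"0101010": accepted

4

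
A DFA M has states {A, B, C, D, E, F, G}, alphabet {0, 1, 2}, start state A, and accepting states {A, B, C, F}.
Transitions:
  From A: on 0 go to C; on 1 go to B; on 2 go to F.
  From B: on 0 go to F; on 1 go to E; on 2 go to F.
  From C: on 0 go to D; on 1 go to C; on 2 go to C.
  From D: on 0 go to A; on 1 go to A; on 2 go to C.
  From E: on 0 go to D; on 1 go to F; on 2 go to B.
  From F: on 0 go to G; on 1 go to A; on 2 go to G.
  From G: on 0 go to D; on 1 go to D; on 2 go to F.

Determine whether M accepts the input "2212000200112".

A --2--> F
F --2--> G
G --1--> D
D --2--> C
C --0--> D
D --0--> A
A --0--> C
C --2--> C
C --0--> D
D --0--> A
A --1--> B
B --1--> E
E --2--> B
End in state B, which is an accepting state.

accepted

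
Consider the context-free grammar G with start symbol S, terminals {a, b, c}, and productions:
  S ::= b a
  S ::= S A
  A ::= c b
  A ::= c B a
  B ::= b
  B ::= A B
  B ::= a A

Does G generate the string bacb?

S ⇒ SA ⇒ baA ⇒ bacb

yes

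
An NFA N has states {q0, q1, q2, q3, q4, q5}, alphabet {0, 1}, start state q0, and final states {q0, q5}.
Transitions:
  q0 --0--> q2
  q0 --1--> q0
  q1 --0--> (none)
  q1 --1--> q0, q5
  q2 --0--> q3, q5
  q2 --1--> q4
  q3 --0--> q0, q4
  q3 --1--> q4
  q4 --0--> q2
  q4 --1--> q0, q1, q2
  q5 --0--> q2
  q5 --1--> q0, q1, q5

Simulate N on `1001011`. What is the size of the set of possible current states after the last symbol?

Start: {q0}
read 1: {q0}
read 0: {q2}
read 0: {q3, q5}
read 1: {q0, q1, q4, q5}
read 0: {q2}
read 1: {q4}
read 1: {q0, q1, q2}
Final reachable set {q0, q1, q2} has 3 states.

3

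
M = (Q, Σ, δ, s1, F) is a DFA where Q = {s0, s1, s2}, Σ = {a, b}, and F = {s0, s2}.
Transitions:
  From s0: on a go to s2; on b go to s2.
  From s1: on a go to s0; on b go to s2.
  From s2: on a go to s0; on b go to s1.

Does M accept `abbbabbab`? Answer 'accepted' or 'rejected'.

accepted

s1 --a--> s0
s0 --b--> s2
s2 --b--> s1
s1 --b--> s2
s2 --a--> s0
s0 --b--> s2
s2 --b--> s1
s1 --a--> s0
s0 --b--> s2
End in state s2, which is an accepting state.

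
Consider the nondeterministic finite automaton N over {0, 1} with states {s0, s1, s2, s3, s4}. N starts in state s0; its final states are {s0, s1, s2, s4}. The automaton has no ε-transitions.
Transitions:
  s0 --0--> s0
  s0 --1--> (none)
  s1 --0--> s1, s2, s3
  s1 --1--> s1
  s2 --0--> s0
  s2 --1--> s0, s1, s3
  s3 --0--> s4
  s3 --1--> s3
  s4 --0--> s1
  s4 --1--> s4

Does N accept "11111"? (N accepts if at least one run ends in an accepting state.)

Start: {s0}
read 1: {}
The reachable set is empty and stays empty for the remaining 4 symbols.
Reachable ∩ accepting = {} — empty.

rejected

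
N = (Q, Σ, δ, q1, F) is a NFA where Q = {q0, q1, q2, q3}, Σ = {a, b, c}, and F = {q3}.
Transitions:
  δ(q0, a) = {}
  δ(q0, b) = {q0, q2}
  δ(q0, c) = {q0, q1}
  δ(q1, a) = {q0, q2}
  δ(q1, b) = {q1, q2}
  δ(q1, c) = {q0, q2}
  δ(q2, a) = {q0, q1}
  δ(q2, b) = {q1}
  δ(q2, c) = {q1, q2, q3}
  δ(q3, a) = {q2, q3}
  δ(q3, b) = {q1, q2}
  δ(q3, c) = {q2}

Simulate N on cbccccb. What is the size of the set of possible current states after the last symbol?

Start: {q1}
read c: {q0, q2}
read b: {q0, q1, q2}
read c: {q0, q1, q2, q3}
read c: {q0, q1, q2, q3}
read c: {q0, q1, q2, q3}
read c: {q0, q1, q2, q3}
read b: {q0, q1, q2}
Final reachable set {q0, q1, q2} has 3 states.

3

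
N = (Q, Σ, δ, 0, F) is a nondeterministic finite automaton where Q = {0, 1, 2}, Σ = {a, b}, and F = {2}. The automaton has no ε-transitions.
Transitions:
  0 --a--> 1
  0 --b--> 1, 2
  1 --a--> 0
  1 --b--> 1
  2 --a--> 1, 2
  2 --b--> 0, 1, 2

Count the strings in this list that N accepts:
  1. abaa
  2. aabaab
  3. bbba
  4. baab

abaa: rejected
aabaab: accepted
bbba: accepted
baab: accepted

3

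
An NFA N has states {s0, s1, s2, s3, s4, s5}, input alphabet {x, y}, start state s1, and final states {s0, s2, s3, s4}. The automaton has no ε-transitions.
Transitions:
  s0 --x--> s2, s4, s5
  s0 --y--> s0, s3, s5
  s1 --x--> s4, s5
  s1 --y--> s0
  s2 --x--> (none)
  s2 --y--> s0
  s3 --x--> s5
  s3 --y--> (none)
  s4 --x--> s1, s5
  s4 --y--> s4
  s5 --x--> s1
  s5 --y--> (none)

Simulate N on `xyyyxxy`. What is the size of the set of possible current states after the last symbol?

2

Start: {s1}
read x: {s4, s5}
read y: {s4}
read y: {s4}
read y: {s4}
read x: {s1, s5}
read x: {s1, s4, s5}
read y: {s0, s4}
Final reachable set {s0, s4} has 2 states.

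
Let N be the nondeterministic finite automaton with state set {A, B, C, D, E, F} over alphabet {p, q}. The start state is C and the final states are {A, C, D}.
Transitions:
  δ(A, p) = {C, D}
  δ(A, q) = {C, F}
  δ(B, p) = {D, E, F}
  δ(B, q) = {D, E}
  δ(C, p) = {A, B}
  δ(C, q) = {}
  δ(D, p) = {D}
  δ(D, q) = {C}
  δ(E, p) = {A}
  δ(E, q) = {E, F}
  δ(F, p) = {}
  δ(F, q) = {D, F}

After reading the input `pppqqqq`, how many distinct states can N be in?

4

Start: {C}
read p: {A, B}
read p: {C, D, E, F}
read p: {A, B, D}
read q: {C, D, E, F}
read q: {C, D, E, F}
read q: {C, D, E, F}
read q: {C, D, E, F}
Final reachable set {C, D, E, F} has 4 states.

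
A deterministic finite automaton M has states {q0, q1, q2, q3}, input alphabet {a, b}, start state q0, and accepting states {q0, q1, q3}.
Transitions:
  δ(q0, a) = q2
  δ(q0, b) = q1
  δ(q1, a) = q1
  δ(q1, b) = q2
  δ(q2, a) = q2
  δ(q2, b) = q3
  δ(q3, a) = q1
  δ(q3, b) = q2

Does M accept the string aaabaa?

q0 --a--> q2
q2 --a--> q2
q2 --a--> q2
q2 --b--> q3
q3 --a--> q1
q1 --a--> q1
End in state q1, which is an accepting state.

accepted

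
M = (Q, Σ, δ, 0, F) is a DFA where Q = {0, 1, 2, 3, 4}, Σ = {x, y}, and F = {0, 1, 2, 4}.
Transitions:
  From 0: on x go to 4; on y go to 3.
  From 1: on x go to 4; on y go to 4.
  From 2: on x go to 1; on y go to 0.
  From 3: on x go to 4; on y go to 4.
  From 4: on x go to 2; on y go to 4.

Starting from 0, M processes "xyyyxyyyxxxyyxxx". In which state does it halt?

4

0 --x--> 4
4 --y--> 4
4 --y--> 4
4 --y--> 4
4 --x--> 2
2 --y--> 0
0 --y--> 3
3 --y--> 4
4 --x--> 2
2 --x--> 1
1 --x--> 4
4 --y--> 4
4 --y--> 4
4 --x--> 2
2 --x--> 1
1 --x--> 4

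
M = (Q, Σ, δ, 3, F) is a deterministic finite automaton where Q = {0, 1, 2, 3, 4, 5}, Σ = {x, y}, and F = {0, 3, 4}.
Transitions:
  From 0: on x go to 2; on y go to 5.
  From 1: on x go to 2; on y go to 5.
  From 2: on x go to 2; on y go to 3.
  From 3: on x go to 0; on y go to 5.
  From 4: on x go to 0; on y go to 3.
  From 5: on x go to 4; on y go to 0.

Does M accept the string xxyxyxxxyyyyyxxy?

3 --x--> 0
0 --x--> 2
2 --y--> 3
3 --x--> 0
0 --y--> 5
5 --x--> 4
4 --x--> 0
0 --x--> 2
2 --y--> 3
3 --y--> 5
5 --y--> 0
0 --y--> 5
5 --y--> 0
0 --x--> 2
2 --x--> 2
2 --y--> 3
End in state 3, which is an accepting state.

accepted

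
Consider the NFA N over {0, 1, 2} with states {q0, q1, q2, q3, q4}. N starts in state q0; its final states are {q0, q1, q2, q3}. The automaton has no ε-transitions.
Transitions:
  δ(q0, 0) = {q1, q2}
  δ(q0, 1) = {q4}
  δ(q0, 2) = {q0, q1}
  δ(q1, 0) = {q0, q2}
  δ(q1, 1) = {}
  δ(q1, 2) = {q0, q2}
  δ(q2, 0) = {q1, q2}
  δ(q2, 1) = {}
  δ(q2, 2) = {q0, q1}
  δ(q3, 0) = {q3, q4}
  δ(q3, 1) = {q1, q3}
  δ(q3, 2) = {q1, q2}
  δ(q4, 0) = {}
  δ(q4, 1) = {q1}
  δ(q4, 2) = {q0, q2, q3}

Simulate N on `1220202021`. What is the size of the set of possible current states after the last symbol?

1

Start: {q0}
read 1: {q4}
read 2: {q0, q2, q3}
read 2: {q0, q1, q2}
read 0: {q0, q1, q2}
read 2: {q0, q1, q2}
read 0: {q0, q1, q2}
read 2: {q0, q1, q2}
read 0: {q0, q1, q2}
read 2: {q0, q1, q2}
read 1: {q4}
Final reachable set {q4} has 1 state.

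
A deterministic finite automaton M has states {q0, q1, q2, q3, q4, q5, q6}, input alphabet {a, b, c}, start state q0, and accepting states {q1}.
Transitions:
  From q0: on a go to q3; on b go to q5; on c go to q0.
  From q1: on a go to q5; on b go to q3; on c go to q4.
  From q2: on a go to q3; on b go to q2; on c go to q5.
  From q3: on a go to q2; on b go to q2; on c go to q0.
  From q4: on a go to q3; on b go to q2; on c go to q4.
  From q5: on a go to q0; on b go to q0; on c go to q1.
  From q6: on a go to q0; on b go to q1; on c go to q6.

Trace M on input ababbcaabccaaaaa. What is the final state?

q3

q0 --a--> q3
q3 --b--> q2
q2 --a--> q3
q3 --b--> q2
q2 --b--> q2
q2 --c--> q5
q5 --a--> q0
q0 --a--> q3
q3 --b--> q2
q2 --c--> q5
q5 --c--> q1
q1 --a--> q5
q5 --a--> q0
q0 --a--> q3
q3 --a--> q2
q2 --a--> q3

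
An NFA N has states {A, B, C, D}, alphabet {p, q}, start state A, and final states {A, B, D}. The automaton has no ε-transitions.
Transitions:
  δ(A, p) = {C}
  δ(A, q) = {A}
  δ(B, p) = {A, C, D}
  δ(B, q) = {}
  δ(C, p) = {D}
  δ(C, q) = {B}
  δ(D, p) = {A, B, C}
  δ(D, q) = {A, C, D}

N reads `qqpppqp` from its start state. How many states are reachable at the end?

Start: {A}
read q: {A}
read q: {A}
read p: {C}
read p: {D}
read p: {A, B, C}
read q: {A, B}
read p: {A, C, D}
Final reachable set {A, C, D} has 3 states.

3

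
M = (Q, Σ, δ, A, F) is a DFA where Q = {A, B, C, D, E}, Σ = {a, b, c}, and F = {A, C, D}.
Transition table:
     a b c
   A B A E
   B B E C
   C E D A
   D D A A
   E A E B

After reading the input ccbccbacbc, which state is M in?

E

A --c--> E
E --c--> B
B --b--> E
E --c--> B
B --c--> C
C --b--> D
D --a--> D
D --c--> A
A --b--> A
A --c--> E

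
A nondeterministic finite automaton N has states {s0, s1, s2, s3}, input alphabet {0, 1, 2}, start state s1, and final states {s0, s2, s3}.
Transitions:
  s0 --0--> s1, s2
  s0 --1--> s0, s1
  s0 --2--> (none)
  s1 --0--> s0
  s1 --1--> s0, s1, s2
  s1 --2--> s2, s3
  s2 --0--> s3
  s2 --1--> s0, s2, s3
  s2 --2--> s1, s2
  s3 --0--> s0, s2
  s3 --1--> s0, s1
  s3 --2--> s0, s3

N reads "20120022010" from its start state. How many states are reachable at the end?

Start: {s1}
read 2: {s2, s3}
read 0: {s0, s2, s3}
read 1: {s0, s1, s2, s3}
read 2: {s0, s1, s2, s3}
read 0: {s0, s1, s2, s3}
read 0: {s0, s1, s2, s3}
read 2: {s0, s1, s2, s3}
read 2: {s0, s1, s2, s3}
read 0: {s0, s1, s2, s3}
read 1: {s0, s1, s2, s3}
read 0: {s0, s1, s2, s3}
Final reachable set {s0, s1, s2, s3} has 4 states.

4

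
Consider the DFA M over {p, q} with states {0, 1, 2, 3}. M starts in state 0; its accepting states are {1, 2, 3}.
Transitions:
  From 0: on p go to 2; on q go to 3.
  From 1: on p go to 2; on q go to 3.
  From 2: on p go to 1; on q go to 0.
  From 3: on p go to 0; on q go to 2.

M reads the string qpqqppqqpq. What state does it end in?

3

0 --q--> 3
3 --p--> 0
0 --q--> 3
3 --q--> 2
2 --p--> 1
1 --p--> 2
2 --q--> 0
0 --q--> 3
3 --p--> 0
0 --q--> 3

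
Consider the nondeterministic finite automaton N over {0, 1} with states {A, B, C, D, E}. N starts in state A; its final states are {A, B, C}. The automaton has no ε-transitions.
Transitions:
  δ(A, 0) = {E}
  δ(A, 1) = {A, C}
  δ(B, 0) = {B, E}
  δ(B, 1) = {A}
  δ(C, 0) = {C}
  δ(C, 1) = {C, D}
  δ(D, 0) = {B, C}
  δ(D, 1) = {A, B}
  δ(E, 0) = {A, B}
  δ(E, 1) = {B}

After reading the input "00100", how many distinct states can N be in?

Start: {A}
read 0: {E}
read 0: {A, B}
read 1: {A, C}
read 0: {C, E}
read 0: {A, B, C}
Final reachable set {A, B, C} has 3 states.

3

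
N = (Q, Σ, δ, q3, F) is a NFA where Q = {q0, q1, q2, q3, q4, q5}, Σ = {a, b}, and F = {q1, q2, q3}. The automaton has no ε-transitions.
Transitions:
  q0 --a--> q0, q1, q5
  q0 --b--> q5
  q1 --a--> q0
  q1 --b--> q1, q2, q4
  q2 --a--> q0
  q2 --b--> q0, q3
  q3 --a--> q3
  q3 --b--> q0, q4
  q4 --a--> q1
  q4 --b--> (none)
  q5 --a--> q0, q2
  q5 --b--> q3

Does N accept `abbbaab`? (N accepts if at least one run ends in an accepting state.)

rejected

Start: {q3}
read a: {q3}
read b: {q0, q4}
read b: {q5}
read b: {q3}
read a: {q3}
read a: {q3}
read b: {q0, q4}
Reachable ∩ accepting = {} — empty.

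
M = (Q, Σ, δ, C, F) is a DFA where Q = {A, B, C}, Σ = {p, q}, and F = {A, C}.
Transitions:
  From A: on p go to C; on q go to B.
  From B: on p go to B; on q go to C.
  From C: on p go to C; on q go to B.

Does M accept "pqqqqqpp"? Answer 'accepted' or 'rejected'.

C --p--> C
C --q--> B
B --q--> C
C --q--> B
B --q--> C
C --q--> B
B --p--> B
B --p--> B
End in state B, which is not an accepting state.

rejected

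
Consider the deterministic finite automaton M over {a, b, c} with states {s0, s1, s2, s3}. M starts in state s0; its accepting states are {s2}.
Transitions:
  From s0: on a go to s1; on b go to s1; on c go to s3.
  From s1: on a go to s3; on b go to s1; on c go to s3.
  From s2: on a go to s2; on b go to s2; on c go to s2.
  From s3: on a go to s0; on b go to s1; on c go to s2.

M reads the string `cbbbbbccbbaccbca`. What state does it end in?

s2

s0 --c--> s3
s3 --b--> s1
s1 --b--> s1
s1 --b--> s1
s1 --b--> s1
s1 --b--> s1
s1 --c--> s3
s3 --c--> s2
s2 --b--> s2
s2 --b--> s2
s2 --a--> s2
s2 --c--> s2
s2 --c--> s2
s2 --b--> s2
s2 --c--> s2
s2 --a--> s2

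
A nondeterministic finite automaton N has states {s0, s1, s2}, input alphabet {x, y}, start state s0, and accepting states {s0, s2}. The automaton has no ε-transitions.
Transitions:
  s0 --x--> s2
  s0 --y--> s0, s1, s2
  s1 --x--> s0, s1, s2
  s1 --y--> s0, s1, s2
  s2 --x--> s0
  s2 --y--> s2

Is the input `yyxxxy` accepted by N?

accepted

Start: {s0}
read y: {s0, s1, s2}
read y: {s0, s1, s2}
read x: {s0, s1, s2}
read x: {s0, s1, s2}
read x: {s0, s1, s2}
read y: {s0, s1, s2}
Reachable ∩ accepting = {s0, s2} — nonempty.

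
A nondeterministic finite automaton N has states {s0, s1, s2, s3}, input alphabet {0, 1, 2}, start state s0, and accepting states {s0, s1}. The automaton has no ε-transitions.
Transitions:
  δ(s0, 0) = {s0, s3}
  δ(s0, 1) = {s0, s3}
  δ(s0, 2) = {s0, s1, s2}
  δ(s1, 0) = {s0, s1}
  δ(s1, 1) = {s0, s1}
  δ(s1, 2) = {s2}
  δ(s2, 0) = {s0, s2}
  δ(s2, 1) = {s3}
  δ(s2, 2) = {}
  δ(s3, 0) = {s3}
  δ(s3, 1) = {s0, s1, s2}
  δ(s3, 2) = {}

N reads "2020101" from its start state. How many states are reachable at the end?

Start: {s0}
read 2: {s0, s1, s2}
read 0: {s0, s1, s2, s3}
read 2: {s0, s1, s2}
read 0: {s0, s1, s2, s3}
read 1: {s0, s1, s2, s3}
read 0: {s0, s1, s2, s3}
read 1: {s0, s1, s2, s3}
Final reachable set {s0, s1, s2, s3} has 4 states.

4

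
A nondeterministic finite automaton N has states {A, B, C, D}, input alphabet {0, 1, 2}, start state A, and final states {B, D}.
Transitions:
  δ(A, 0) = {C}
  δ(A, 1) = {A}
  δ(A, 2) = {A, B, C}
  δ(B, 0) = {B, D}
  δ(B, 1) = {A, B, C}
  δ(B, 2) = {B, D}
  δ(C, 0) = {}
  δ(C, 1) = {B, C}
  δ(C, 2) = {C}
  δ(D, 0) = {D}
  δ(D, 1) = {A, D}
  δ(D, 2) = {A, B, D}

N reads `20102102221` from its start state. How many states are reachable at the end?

4

Start: {A}
read 2: {A, B, C}
read 0: {B, C, D}
read 1: {A, B, C, D}
read 0: {B, C, D}
read 2: {A, B, C, D}
read 1: {A, B, C, D}
read 0: {B, C, D}
read 2: {A, B, C, D}
read 2: {A, B, C, D}
read 2: {A, B, C, D}
read 1: {A, B, C, D}
Final reachable set {A, B, C, D} has 4 states.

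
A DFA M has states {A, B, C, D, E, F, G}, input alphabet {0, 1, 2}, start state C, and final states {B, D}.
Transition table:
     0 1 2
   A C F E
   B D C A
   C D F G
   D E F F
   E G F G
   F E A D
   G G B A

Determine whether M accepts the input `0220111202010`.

C --0--> D
D --2--> F
F --2--> D
D --0--> E
E --1--> F
F --1--> A
A --1--> F
F --2--> D
D --0--> E
E --2--> G
G --0--> G
G --1--> B
B --0--> D
End in state D, which is an accepting state.

accepted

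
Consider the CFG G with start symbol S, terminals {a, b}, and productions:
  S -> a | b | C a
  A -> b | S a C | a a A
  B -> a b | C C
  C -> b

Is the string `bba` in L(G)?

no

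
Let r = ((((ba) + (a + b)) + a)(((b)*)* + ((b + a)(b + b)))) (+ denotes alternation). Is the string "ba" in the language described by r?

yes

Split as ba·ε: (((ba)+(a+b))+a) matches ba and (((b)*)*+((b+a)(b+b))) matches ε.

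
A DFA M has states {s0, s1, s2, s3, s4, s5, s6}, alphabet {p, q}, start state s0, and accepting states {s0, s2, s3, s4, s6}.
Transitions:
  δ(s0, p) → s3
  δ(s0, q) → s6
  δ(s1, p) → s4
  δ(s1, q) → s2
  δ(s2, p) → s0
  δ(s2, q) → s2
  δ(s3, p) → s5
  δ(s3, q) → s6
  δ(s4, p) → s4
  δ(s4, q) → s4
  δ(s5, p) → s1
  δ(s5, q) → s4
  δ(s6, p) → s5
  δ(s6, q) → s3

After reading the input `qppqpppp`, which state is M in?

s1

s0 --q--> s6
s6 --p--> s5
s5 --p--> s1
s1 --q--> s2
s2 --p--> s0
s0 --p--> s3
s3 --p--> s5
s5 --p--> s1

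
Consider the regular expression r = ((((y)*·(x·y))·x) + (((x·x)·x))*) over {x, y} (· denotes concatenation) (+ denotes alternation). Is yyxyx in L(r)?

yes

The left alternative (((y)*·(x·y))·x) matches yyxyx.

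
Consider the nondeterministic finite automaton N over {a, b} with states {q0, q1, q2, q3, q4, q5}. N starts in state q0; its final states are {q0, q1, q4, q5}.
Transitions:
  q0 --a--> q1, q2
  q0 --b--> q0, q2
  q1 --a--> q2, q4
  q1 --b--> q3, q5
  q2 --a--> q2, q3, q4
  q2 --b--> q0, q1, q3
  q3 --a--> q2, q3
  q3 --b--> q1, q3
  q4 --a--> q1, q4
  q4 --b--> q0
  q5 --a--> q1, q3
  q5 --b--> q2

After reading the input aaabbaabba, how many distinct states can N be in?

4

Start: {q0}
read a: {q1, q2}
read a: {q2, q3, q4}
read a: {q1, q2, q3, q4}
read b: {q0, q1, q3, q5}
read b: {q0, q1, q2, q3, q5}
read a: {q1, q2, q3, q4}
read a: {q1, q2, q3, q4}
read b: {q0, q1, q3, q5}
read b: {q0, q1, q2, q3, q5}
read a: {q1, q2, q3, q4}
Final reachable set {q1, q2, q3, q4} has 4 states.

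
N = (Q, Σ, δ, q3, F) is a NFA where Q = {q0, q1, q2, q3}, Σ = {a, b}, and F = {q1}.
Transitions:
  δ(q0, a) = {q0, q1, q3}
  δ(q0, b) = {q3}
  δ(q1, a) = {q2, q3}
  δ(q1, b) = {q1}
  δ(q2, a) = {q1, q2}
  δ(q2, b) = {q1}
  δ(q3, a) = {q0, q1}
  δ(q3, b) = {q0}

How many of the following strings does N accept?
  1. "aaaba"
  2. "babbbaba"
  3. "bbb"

2

"aaaba": accepted
"babbbaba": accepted
"bbb": rejected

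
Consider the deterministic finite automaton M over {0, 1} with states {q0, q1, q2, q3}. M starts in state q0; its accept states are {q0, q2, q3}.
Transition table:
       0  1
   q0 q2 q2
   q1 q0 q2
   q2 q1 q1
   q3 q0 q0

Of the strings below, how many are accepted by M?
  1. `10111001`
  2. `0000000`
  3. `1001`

`10111001`: accepted
`0000000`: accepted
`1001`: accepted

3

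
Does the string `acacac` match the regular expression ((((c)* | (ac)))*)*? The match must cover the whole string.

Split into 3 pieces ac · ac · ac; each matches (((c)*|(ac)))*.

yes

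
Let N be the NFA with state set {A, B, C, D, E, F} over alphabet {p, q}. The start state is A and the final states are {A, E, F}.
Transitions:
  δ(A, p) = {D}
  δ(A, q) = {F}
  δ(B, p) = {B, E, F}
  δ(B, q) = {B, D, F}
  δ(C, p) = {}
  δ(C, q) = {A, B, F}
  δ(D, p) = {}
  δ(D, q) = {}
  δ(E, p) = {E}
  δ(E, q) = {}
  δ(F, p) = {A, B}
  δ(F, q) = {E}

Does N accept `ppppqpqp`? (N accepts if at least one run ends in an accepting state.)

Start: {A}
read p: {D}
read p: {}
The reachable set is empty and stays empty for the remaining 6 symbols.
Reachable ∩ accepting = {} — empty.

rejected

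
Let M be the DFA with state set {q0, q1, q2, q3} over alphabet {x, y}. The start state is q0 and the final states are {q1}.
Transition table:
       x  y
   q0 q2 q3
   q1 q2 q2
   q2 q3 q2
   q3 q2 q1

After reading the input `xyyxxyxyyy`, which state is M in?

q0 --x--> q2
q2 --y--> q2
q2 --y--> q2
q2 --x--> q3
q3 --x--> q2
q2 --y--> q2
q2 --x--> q3
q3 --y--> q1
q1 --y--> q2
q2 --y--> q2

q2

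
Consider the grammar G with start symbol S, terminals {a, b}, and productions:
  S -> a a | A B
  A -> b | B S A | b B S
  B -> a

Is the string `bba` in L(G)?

no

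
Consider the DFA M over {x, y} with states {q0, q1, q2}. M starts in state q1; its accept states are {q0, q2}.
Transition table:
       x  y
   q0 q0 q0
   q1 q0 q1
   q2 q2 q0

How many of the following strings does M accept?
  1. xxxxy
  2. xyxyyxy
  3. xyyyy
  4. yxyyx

4

xxxxy: accepted
xyxyyxy: accepted
xyyyy: accepted
yxyyx: accepted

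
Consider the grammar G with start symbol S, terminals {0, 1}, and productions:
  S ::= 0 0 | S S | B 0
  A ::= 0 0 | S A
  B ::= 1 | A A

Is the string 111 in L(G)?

no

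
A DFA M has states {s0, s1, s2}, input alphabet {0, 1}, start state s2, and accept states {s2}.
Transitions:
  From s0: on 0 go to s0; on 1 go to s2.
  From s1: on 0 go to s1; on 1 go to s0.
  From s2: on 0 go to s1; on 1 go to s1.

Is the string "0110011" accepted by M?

s2 --0--> s1
s1 --1--> s0
s0 --1--> s2
s2 --0--> s1
s1 --0--> s1
s1 --1--> s0
s0 --1--> s2
End in state s2, which is an accepting state.

accepted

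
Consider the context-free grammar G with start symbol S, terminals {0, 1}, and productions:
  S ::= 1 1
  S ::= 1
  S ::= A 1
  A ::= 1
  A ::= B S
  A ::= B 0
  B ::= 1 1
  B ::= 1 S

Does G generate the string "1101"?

yes

S ⇒ A1 ⇒ B01 ⇒ 1101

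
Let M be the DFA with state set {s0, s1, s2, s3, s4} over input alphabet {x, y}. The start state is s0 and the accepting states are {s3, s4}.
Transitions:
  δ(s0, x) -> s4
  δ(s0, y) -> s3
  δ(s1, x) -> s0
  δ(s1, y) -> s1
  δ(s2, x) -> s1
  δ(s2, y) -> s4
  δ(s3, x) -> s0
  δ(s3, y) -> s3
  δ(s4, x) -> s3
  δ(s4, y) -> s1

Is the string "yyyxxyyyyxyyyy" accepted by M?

s0 --y--> s3
s3 --y--> s3
s3 --y--> s3
s3 --x--> s0
s0 --x--> s4
s4 --y--> s1
s1 --y--> s1
s1 --y--> s1
s1 --y--> s1
s1 --x--> s0
s0 --y--> s3
s3 --y--> s3
s3 --y--> s3
s3 --y--> s3
End in state s3, which is an accepting state.

accepted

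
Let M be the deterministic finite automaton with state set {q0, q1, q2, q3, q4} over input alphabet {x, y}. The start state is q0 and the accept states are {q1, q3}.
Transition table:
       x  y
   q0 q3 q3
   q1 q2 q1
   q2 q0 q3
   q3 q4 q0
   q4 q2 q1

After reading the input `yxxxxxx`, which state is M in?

q0 --y--> q3
q3 --x--> q4
q4 --x--> q2
q2 --x--> q0
q0 --x--> q3
q3 --x--> q4
q4 --x--> q2

q2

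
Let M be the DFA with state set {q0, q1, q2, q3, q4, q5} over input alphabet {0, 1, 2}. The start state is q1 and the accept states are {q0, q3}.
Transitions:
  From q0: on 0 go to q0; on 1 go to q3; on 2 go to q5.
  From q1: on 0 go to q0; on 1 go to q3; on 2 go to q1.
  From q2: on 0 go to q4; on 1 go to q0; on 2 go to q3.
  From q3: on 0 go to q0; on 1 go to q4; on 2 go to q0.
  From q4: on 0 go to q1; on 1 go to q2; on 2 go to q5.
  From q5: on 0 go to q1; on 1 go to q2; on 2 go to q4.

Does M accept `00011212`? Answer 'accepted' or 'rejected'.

accepted

q1 --0--> q0
q0 --0--> q0
q0 --0--> q0
q0 --1--> q3
q3 --1--> q4
q4 --2--> q5
q5 --1--> q2
q2 --2--> q3
End in state q3, which is an accepting state.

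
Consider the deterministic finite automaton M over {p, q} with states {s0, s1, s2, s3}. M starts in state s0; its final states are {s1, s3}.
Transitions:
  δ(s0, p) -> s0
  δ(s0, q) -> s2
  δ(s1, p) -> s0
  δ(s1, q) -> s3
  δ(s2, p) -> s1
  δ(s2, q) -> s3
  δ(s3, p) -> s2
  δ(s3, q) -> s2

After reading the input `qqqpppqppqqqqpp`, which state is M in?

s0 --q--> s2
s2 --q--> s3
s3 --q--> s2
s2 --p--> s1
s1 --p--> s0
s0 --p--> s0
s0 --q--> s2
s2 --p--> s1
s1 --p--> s0
s0 --q--> s2
s2 --q--> s3
s3 --q--> s2
s2 --q--> s3
s3 --p--> s2
s2 --p--> s1

s1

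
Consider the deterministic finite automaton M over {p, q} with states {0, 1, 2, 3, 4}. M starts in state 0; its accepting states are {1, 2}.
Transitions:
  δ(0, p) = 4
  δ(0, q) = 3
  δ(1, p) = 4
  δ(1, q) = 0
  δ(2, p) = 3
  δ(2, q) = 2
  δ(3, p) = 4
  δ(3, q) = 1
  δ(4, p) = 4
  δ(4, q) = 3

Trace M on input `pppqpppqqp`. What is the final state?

4

0 --p--> 4
4 --p--> 4
4 --p--> 4
4 --q--> 3
3 --p--> 4
4 --p--> 4
4 --p--> 4
4 --q--> 3
3 --q--> 1
1 --p--> 4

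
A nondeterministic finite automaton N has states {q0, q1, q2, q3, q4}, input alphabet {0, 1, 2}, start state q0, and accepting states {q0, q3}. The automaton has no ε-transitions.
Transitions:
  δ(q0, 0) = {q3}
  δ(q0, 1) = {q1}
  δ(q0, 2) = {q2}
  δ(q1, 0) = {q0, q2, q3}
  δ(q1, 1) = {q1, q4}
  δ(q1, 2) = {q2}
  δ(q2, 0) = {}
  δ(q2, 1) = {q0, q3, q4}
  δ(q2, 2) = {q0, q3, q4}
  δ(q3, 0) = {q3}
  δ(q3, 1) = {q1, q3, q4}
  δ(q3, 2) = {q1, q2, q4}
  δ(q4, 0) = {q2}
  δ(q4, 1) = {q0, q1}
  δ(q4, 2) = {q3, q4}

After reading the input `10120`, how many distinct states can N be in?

3

Start: {q0}
read 1: {q1}
read 0: {q0, q2, q3}
read 1: {q0, q1, q3, q4}
read 2: {q1, q2, q3, q4}
read 0: {q0, q2, q3}
Final reachable set {q0, q2, q3} has 3 states.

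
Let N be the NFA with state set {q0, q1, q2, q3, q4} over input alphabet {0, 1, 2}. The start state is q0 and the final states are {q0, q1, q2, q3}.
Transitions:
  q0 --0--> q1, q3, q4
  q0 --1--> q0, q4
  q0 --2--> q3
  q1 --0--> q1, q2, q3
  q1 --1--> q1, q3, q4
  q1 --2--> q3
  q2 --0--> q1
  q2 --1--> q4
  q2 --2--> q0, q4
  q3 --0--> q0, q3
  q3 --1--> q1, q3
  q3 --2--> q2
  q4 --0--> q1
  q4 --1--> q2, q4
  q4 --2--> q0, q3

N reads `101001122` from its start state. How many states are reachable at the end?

4

Start: {q0}
read 1: {q0, q4}
read 0: {q1, q3, q4}
read 1: {q1, q2, q3, q4}
read 0: {q0, q1, q2, q3}
read 0: {q0, q1, q2, q3, q4}
read 1: {q0, q1, q2, q3, q4}
read 1: {q0, q1, q2, q3, q4}
read 2: {q0, q2, q3, q4}
read 2: {q0, q2, q3, q4}
Final reachable set {q0, q2, q3, q4} has 4 states.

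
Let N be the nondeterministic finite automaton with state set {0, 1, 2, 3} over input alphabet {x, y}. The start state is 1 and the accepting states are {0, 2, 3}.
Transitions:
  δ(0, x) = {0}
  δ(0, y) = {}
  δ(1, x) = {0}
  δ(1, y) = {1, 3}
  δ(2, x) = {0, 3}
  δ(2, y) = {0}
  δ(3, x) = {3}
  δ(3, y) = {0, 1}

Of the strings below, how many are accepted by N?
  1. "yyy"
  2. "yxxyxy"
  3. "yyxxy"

2

"yyy": accepted
"yxxyxy": rejected
"yyxxy": accepted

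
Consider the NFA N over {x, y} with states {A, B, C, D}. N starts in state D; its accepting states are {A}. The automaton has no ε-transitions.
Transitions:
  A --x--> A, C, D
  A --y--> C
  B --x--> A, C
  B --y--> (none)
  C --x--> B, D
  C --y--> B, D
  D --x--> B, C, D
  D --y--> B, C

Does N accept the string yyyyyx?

accepted

Start: {D}
read y: {B, C}
read y: {B, D}
read y: {B, C}
read y: {B, D}
read y: {B, C}
read x: {A, B, C, D}
Reachable ∩ accepting = {A} — nonempty.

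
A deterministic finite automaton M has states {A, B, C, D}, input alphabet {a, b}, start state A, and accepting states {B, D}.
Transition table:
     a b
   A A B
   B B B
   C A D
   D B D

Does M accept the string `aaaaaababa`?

A --a--> A
A --a--> A
A --a--> A
A --a--> A
A --a--> A
A --a--> A
A --b--> B
B --a--> B
B --b--> B
B --a--> B
End in state B, which is an accepting state.

accepted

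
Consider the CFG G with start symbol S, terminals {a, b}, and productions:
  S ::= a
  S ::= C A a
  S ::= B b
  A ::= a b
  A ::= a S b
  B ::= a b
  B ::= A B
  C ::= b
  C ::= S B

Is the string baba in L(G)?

S ⇒ CAa ⇒ bAa ⇒ baba

yes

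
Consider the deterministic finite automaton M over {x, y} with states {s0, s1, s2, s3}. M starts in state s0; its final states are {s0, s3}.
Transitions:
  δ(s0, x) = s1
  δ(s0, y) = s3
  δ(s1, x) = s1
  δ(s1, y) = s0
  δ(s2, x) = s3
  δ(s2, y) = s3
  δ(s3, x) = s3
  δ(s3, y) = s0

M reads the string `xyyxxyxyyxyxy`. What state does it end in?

s0

s0 --x--> s1
s1 --y--> s0
s0 --y--> s3
s3 --x--> s3
s3 --x--> s3
s3 --y--> s0
s0 --x--> s1
s1 --y--> s0
s0 --y--> s3
s3 --x--> s3
s3 --y--> s0
s0 --x--> s1
s1 --y--> s0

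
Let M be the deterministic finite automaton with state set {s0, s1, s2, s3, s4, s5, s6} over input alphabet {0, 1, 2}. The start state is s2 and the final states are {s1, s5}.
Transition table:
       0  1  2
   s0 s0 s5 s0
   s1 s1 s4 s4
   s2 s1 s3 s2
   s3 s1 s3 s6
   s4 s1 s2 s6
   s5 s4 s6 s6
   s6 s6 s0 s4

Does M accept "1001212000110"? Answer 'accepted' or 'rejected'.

s2 --1--> s3
s3 --0--> s1
s1 --0--> s1
s1 --1--> s4
s4 --2--> s6
s6 --1--> s0
s0 --2--> s0
s0 --0--> s0
s0 --0--> s0
s0 --0--> s0
s0 --1--> s5
s5 --1--> s6
s6 --0--> s6
End in state s6, which is not an accepting state.

rejected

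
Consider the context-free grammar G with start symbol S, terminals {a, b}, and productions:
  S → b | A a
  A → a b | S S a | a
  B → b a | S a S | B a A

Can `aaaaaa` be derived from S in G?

yes

S ⇒ Aa ⇒ SSaa ⇒ AaSaa ⇒ aaSaa ⇒ aaAaaa ⇒ aaaaaa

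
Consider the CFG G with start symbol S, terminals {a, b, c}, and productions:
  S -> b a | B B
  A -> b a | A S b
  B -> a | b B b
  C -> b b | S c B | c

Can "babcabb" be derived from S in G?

no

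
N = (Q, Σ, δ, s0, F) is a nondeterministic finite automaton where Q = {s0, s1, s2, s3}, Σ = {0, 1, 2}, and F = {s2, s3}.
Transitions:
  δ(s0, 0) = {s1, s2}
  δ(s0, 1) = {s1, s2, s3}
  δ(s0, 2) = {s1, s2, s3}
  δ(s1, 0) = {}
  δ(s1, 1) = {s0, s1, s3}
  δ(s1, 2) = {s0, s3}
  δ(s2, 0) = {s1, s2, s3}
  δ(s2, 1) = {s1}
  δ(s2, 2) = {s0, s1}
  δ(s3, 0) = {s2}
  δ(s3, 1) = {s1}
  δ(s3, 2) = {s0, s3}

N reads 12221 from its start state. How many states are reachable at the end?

Start: {s0}
read 1: {s1, s2, s3}
read 2: {s0, s1, s3}
read 2: {s0, s1, s2, s3}
read 2: {s0, s1, s2, s3}
read 1: {s0, s1, s2, s3}
Final reachable set {s0, s1, s2, s3} has 4 states.

4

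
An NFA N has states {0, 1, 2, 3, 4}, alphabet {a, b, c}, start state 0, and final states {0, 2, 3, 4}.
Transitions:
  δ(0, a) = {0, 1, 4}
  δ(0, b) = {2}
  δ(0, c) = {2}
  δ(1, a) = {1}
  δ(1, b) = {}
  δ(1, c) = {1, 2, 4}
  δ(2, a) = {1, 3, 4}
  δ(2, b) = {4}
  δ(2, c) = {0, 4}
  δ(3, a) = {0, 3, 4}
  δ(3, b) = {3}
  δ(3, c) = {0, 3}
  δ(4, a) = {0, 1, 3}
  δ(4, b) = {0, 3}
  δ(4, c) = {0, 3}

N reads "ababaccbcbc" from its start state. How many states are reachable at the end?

Start: {0}
read a: {0, 1, 4}
read b: {0, 2, 3}
read a: {0, 1, 3, 4}
read b: {0, 2, 3}
read a: {0, 1, 3, 4}
read c: {0, 1, 2, 3, 4}
read c: {0, 1, 2, 3, 4}
read b: {0, 2, 3, 4}
read c: {0, 2, 3, 4}
read b: {0, 2, 3, 4}
read c: {0, 2, 3, 4}
Final reachable set {0, 2, 3, 4} has 4 states.

4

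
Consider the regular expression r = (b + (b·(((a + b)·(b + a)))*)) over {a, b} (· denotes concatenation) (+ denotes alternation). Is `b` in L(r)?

yes

The left alternative b matches b.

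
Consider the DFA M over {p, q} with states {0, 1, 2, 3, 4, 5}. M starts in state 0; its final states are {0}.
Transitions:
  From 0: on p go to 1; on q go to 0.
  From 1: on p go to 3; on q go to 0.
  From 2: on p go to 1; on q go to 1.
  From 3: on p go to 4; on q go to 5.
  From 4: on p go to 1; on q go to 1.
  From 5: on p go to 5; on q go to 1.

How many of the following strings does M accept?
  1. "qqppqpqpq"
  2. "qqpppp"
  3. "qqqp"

"qqppqpqpq": rejected
"qqpppp": rejected
"qqqp": rejected

0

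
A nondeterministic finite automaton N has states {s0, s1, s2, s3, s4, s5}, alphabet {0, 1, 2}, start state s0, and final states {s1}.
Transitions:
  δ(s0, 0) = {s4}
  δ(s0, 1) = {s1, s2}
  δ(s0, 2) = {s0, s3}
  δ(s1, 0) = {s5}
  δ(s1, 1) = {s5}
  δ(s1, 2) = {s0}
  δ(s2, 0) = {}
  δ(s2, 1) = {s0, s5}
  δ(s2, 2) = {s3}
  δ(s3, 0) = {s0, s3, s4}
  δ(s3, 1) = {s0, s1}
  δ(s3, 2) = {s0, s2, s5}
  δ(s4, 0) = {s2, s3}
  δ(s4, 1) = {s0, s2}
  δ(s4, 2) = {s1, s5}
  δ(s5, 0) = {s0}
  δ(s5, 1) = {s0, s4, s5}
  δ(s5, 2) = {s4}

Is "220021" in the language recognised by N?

Start: {s0}
read 2: {s0, s3}
read 2: {s0, s2, s3, s5}
read 0: {s0, s3, s4}
read 0: {s0, s2, s3, s4}
read 2: {s0, s1, s2, s3, s5}
read 1: {s0, s1, s2, s4, s5}
Reachable ∩ accepting = {s1} — nonempty.

accepted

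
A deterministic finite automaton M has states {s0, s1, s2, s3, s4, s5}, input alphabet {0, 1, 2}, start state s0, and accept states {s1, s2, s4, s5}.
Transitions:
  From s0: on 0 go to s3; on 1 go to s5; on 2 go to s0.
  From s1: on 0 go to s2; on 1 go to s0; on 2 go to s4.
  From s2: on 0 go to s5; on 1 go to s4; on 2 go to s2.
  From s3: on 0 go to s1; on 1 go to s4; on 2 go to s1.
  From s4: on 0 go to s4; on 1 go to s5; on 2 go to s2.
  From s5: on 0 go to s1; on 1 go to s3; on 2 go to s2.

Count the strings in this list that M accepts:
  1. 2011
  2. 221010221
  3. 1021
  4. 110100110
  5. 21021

5

2011: accepted
221010221: accepted
1021: accepted
110100110: accepted
21021: accepted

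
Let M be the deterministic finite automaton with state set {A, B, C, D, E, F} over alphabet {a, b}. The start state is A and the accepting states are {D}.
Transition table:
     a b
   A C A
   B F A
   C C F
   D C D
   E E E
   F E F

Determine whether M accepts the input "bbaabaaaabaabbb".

rejected

A --b--> A
A --b--> A
A --a--> C
C --a--> C
C --b--> F
F --a--> E
E --a--> E
E --a--> E
E --a--> E
E --b--> E
E --a--> E
E --a--> E
E --b--> E
E --b--> E
E --b--> E
End in state E, which is not an accepting state.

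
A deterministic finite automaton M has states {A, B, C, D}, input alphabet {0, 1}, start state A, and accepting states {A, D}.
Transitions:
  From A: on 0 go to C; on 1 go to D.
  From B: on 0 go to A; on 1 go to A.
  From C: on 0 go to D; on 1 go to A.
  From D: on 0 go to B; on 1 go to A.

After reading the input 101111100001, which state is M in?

D

A --1--> D
D --0--> B
B --1--> A
A --1--> D
D --1--> A
A --1--> D
D --1--> A
A --0--> C
C --0--> D
D --0--> B
B --0--> A
A --1--> D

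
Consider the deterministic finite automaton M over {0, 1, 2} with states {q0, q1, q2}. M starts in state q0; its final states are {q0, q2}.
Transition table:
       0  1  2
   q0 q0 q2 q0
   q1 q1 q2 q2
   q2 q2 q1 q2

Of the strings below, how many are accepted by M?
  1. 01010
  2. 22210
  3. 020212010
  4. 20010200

2

01010: rejected
22210: accepted
020212010: rejected
20010200: accepted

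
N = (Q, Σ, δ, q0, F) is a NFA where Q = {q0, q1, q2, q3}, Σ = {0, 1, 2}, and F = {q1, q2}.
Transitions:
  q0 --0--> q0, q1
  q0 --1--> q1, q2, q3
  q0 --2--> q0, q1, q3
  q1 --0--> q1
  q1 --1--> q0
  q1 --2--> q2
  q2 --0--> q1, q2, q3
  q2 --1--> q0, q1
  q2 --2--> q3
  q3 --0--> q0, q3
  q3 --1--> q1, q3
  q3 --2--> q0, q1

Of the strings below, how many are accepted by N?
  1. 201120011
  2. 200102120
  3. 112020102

3

201120011: accepted
200102120: accepted
112020102: accepted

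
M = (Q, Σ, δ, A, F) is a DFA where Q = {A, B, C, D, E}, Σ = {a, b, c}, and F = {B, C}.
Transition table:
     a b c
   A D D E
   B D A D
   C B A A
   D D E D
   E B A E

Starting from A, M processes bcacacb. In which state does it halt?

A --b--> D
D --c--> D
D --a--> D
D --c--> D
D --a--> D
D --c--> D
D --b--> E

E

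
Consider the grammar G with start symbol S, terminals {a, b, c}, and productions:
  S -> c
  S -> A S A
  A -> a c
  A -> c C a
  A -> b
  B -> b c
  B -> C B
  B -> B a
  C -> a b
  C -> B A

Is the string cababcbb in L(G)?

yes

S ⇒ ASA ⇒ cCaSA ⇒ cabaSA ⇒ cabaASAA ⇒ cababSAA ⇒ cababcAA ⇒ cababcbA ⇒ cababcbb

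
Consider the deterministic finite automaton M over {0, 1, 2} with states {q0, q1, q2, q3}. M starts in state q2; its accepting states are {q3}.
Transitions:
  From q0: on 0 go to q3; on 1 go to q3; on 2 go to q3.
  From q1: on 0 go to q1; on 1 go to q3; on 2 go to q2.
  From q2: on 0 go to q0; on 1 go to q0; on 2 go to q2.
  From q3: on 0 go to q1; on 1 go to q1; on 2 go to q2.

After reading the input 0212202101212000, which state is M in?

q2 --0--> q0
q0 --2--> q3
q3 --1--> q1
q1 --2--> q2
q2 --2--> q2
q2 --0--> q0
q0 --2--> q3
q3 --1--> q1
q1 --0--> q1
q1 --1--> q3
q3 --2--> q2
q2 --1--> q0
q0 --2--> q3
q3 --0--> q1
q1 --0--> q1
q1 --0--> q1

q1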